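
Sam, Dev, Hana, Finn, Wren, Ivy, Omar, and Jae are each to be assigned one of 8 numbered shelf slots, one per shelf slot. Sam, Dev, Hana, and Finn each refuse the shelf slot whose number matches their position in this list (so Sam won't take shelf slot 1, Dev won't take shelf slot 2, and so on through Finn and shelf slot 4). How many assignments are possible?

24024

Let Aᵢ (for 1 ≤ i ≤ 4) be the placements that put person i in their forbidden shelf slot. Any j of these fix j positions, leaving (8−j)! ways to fill the rest, and there are C(4,j) ways to pick which j.
By inclusion–exclusion, the number of valid placements is Σ_{j=0}^{4} (−1)^j C(4,j)·(8−j)!.
Computing: 40320 − 20160 + 4320 − 480 + 24 = 24024.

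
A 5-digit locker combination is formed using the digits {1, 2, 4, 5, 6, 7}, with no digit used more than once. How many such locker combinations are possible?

Choose and order 5 of the 6 symbols: the first digit has 6 options, the next 5, and so on down to 2.
6 × 5 × 4 × 3 × 2 = 720.

720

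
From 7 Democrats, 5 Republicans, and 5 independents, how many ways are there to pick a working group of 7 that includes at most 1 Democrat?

1590

Split by how many Democrats are chosen (0 through 1).
Sum: C(7,0)·C(10,7) + C(7,1)·C(10,6) = 120 + 1470 = 1590.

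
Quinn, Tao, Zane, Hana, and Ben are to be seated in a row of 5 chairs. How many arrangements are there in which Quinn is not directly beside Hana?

72

There are 5! = 120 arrangements in all. If Quinn and Hana are adjacent, merging them into one block gives 2·(4)! = 48 arrangements.
So 120 − 48 = 72 arrangements keep them apart.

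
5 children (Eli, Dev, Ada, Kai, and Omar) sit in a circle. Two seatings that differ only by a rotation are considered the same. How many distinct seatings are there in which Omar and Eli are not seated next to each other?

All circular seatings of 5 people number (4)! = 24.
Those with Omar next to Eli: fuse the pair into one unit and seat 4 units around a circle — 2·(3)! = 12.
Subtracting, 24 − 12 = 12.

12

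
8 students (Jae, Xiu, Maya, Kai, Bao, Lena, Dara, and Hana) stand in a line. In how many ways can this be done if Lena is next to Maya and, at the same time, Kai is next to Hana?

2880

Treat {Lena,Maya} as one block (2 orders) and {Kai,Hana} as another (2 orders).
That leaves 6 units to arrange: 2 × 2 × 6! = 4 × 720 = 2880.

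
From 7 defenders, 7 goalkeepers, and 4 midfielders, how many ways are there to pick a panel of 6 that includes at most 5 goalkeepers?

18557

Split by how many goalkeepers are chosen (0 through 5).
Sum: C(7,0)·C(11,6) + C(7,1)·C(11,5) + C(7,2)·C(11,4) + C(7,3)·C(11,3) + C(7,4)·C(11,2) + C(7,5)·C(11,1) = 462 + 3234 + 6930 + 5775 + 1925 + 231 = 18557.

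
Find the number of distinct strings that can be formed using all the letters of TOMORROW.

The 8 letters of TOMORROW have repeats: O appearing 3 times and R appearing twice.
Dividing 8! = 40320 by 3!·2! = 12 for the repeated letters gives 3360.

3360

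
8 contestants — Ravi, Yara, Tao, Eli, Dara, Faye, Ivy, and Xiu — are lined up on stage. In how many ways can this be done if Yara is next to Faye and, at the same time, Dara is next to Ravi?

2880

Treat {Yara,Faye} as one block (2 orders) and {Dara,Ravi} as another (2 orders).
That leaves 6 units to arrange: 2 × 2 × 6! = 4 × 720 = 2880.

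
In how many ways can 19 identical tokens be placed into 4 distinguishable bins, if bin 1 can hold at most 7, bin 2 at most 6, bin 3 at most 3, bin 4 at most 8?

Ignoring the caps, the number of non-negative solutions to x_1+…+x_4 = 19 is C(22,3) = 1540.
Subtract solutions that violate a single cap (substitute x_i' = x_i − (cap_i+1)): x_1 ≥ 8 gives C(14,3) = 364; x_2 ≥ 7 gives C(15,3) = 455; x_3 ≥ 4 gives C(18,3) = 816; x_4 ≥ 9 gives C(13,3) = 286. Together 1921.
Add back pairs where two caps are both exceeded: 35 + 120 + 10 + 165 + 20 + 84 = 434.
Subtract triples: 1 + 0 + 0 + 0 = 1.
By inclusion–exclusion the count is 1540 − 1921 + 434 − 1 = 52.

52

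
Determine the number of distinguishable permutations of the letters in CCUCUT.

Letter multiplicities in CCUCUT: C×3, T×1, U×2.
Dividing 6! = 720 by 3!·2! = 12 for the repeated letters gives 60.

60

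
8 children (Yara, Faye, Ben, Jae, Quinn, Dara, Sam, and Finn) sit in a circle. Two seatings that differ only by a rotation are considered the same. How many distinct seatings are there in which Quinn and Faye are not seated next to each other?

3600

Without the restriction there are (7)! = 5040 seatings.
Seatings with Quinn beside Faye: treat them as a block with 2 internal orders, giving 2 × (6)! = 1440.
Subtracting, 5040 − 1440 = 3600.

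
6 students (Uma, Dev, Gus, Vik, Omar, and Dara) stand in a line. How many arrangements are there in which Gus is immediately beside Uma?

240

Place the 4 others and the Gus-Uma pair as 5 objects in a line; the pair has 2 internal arrangements.
That gives 2 × 5! = 2 × 120 = 240.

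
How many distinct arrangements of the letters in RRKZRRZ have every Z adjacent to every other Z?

30

Treat the 2 copies of Z as a single block. The multiset to arrange is then {ZZ, K, R, R, R, R}, 6 items in all.
That gives (6)!/(4!) = 30 arrangements.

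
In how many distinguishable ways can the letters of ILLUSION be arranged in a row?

10080

Letter multiplicities in ILLUSION: I×2, L×2, N×1, O×1, S×1, U×1.
The number of distinct arrangements is 8!/(2!·2!) = 40320/4 = 10080.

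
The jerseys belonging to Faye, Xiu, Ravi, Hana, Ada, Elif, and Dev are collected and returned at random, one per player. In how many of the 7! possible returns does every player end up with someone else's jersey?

1854

Let Aᵢ be the assignments in which player i gets their old jersey. We want the size of the complement of A₁∪…∪A_7.
By inclusion–exclusion this is Σ_{j=0}^{7} (−1)^j C(7,j)·(7−j)!.
Computing: 5040 − 5040 + 2520 − 840 + 210 − 42 + 7 − 1 = 1854.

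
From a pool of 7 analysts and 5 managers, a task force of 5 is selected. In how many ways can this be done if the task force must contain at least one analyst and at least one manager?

With no constraint there are C(12,5) = 792 possible selections.
Subtract selections that omit an entire group: no analysts → C(5,5) = 1; no managers → C(7,5) = 21.
Both groups omitted at once is impossible, so 792 − 22 = 770.

770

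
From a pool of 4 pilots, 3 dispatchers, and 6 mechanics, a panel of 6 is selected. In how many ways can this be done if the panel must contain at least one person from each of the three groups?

Total 6-person selections from all 13: C(13,6) = 1716.
Selections missing a whole group: no pilots → C(9,6) = 84; no dispatchers → C(10,6) = 210; no mechanics → C(7,6) = 7.
Add back selections omitting two groups (i.e. drawn from a single group): C(4,6) + C(3,6) + C(6,6) = 1.
By inclusion–exclusion: 1716 − 301 + 1 = 1416.

1416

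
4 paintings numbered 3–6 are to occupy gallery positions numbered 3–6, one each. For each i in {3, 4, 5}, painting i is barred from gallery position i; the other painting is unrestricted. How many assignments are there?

Let Aᵢ (for i ∈ {3, 4, 5}) be the placements that put painting i in its forbidden gallery position. Any j of these fix j positions, leaving (4−j)! ways to fill the rest, and there are C(3,j) ways to pick which j.
By inclusion–exclusion, the number of valid placements is Σ_{j=0}^{3} (−1)^j C(3,j)·(4−j)!.
Computing: 24 − 18 + 6 − 1 = 11.

11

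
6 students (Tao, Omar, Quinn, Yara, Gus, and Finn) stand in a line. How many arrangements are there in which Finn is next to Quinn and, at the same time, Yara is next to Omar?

96

Treat {Finn,Quinn} as one block (2 orders) and {Yara,Omar} as another (2 orders).
That leaves 4 units to arrange: 2 × 2 × 4! = 4 × 24 = 96.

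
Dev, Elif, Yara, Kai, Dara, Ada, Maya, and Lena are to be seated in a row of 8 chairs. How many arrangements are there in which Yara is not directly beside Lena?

There are 8! = 40320 arrangements in all. If Yara and Lena are adjacent, merging them into one block gives 2·(7)! = 10080 arrangements.
Complementary counting: 40320 − 10080 = 30240.

30240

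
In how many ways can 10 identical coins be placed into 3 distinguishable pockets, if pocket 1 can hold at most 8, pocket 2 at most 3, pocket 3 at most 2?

Without the upper bounds there are C(12,2) = 66 ways to split 10 among 3 pockets.
Subtract solutions that violate a single cap (substitute x_i' = x_i − (cap_i+1)): x_1 ≥ 9 gives C(3,2) = 3; x_2 ≥ 4 gives C(8,2) = 28; x_3 ≥ 3 gives C(9,2) = 36. Together 67.
Add back pairs where two caps are both exceeded: 0 + 0 + 10 = 10.
By inclusion–exclusion the count is 66 − 67 + 10 = 9.

9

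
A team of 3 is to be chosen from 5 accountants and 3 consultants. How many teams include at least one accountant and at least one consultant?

Unrestricted: C(8,3) = 56 ways to pick any 3 of the 8.
Selections missing a whole group: no accountants → C(3,3) = 1; no consultants → C(5,3) = 10.
Both groups omitted at once is impossible, so 56 − 11 = 45.

45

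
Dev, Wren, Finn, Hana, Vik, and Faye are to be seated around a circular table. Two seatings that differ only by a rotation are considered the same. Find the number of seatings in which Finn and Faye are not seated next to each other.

All circular seatings of 6 people number (5)! = 120.
Seatings with Finn beside Faye: treat them as a block with 2 internal orders, giving 2 × (4)! = 48.
Subtracting, 120 − 48 = 72.

72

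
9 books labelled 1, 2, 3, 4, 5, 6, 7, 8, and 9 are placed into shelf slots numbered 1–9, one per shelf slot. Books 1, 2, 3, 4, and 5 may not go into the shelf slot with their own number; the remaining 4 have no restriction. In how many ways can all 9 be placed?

205056

Let Aᵢ (for 1 ≤ i ≤ 5) be the placements that put book i in its forbidden shelf slot. Any j of these fix j positions, leaving (9−j)! ways to fill the rest, and there are C(5,j) ways to pick which j.
By inclusion–exclusion, the number of valid placements is Σ_{j=0}^{5} (−1)^j C(5,j)·(9−j)!.
Computing: 362880 − 201600 + 50400 − 7200 + 600 − 24 = 205056.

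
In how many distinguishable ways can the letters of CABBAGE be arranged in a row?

1260

The 7 letters of CABBAGE have repeats: A appearing twice and B appearing twice.
Dividing 7! = 5040 by 2!·2! = 4 for the repeated letters gives 1260.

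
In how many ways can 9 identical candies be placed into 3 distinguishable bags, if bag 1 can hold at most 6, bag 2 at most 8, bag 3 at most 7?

Ignoring the caps, the number of non-negative solutions to x_1+…+x_3 = 9 is C(11,2) = 55.
Subtract solutions that violate a single cap (substitute x_i' = x_i − (cap_i+1)): x_1 ≥ 7 gives C(4,2) = 6; x_2 ≥ 9 gives C(2,2) = 1; x_3 ≥ 8 gives C(3,2) = 3. Together 10.
No two caps can be exceeded simultaneously, so the pair terms are all 0.
By inclusion–exclusion the count is 55 − 10 + 0 = 45.

45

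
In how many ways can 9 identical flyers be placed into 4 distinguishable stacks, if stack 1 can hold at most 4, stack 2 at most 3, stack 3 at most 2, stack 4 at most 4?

30

Ignoring the caps, the number of non-negative solutions to x_1+…+x_4 = 9 is C(12,3) = 220.
Subtract solutions that violate a single cap (substitute x_i' = x_i − (cap_i+1)): x_1 ≥ 5 gives C(7,3) = 35; x_2 ≥ 4 gives C(8,3) = 56; x_3 ≥ 3 gives C(9,3) = 84; x_4 ≥ 5 gives C(7,3) = 35. Together 210.
Add back pairs where two caps are both exceeded: 1 + 4 + 0 + 10 + 1 + 4 = 20.
By inclusion–exclusion the count is 220 − 210 + 20 = 30.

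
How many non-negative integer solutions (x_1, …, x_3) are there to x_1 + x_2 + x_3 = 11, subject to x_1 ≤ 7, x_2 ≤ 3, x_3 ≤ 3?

6

Ignoring the caps, the number of non-negative solutions to x_1+…+x_3 = 11 is C(13,2) = 78.
Subtract solutions that violate a single cap (substitute x_i' = x_i − (cap_i+1)): x_1 ≥ 8 gives C(5,2) = 10; x_2 ≥ 4 gives C(9,2) = 36; x_3 ≥ 4 gives C(9,2) = 36. Together 82.
Add back pairs where two caps are both exceeded: 0 + 0 + 10 = 10.
By inclusion–exclusion the count is 78 − 82 + 10 = 6.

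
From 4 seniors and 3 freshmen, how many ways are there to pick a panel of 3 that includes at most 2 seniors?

31

Split by how many seniors are chosen (0 through 2).
Sum: C(4,0)·C(3,3) + C(4,1)·C(3,2) + C(4,2)·C(3,1) = 1 + 12 + 18 = 31.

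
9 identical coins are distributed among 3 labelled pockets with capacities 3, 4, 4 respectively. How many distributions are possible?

Without the upper bounds there are C(11,2) = 55 ways to split 9 among 3 pockets.
Subtract solutions that violate a single cap (substitute x_i' = x_i − (cap_i+1)): x_1 ≥ 4 gives C(7,2) = 21; x_2 ≥ 5 gives C(6,2) = 15; x_3 ≥ 5 gives C(6,2) = 15. Together 51.
Add back pairs where two caps are both exceeded: 1 + 1 + 0 = 2.
By inclusion–exclusion the count is 55 − 51 + 2 = 6.

6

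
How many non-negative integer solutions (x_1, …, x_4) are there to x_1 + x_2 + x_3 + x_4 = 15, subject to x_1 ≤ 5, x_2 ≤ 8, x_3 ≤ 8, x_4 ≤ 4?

187

By stars and bars, unrestricted non-negative solutions to x_1+…+x_4 = 15 number C(15+3,3) = 816.
Subtract solutions that violate a single cap (substitute x_i' = x_i − (cap_i+1)): x_1 ≥ 6 gives C(12,3) = 220; x_2 ≥ 9 gives C(9,3) = 84; x_3 ≥ 9 gives C(9,3) = 84; x_4 ≥ 5 gives C(13,3) = 286. Together 674.
Add back pairs where two caps are both exceeded: 1 + 1 + 35 + 0 + 4 + 4 = 45.
By inclusion–exclusion the count is 816 − 674 + 45 = 187.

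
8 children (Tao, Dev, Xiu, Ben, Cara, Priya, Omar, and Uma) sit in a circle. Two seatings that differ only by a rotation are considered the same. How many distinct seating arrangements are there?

Fix one person's seat to break rotational symmetry; the remaining 7 people can be arranged in (7)! = 5040 ways.

5040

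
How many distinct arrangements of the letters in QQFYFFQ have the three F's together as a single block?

20

Treat the 3 copies of F as a single block. The multiset to arrange is then {FFF, Q, Q, Q, Y}, 5 items in all.
That gives (5)!/(3!) = 20 arrangements.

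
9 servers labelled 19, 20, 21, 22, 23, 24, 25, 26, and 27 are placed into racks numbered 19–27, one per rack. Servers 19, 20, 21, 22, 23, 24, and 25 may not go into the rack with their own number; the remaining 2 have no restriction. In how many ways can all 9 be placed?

Let Aᵢ (for 19 ≤ i ≤ 25) be the placements that put server i in its forbidden rack. Any j of these fix j positions, leaving (9−j)! ways to fill the rest, and there are C(7,j) ways to pick which j.
By inclusion–exclusion, the number of valid placements is Σ_{j=0}^{7} (−1)^j C(7,j)·(9−j)!.
Computing: 362880 − 282240 + 105840 − 25200 + 4200 − 504 + 42 − 2 = 165016.

165016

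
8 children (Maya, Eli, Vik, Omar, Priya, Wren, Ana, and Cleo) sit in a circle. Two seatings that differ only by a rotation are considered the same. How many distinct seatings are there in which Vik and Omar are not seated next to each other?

Without the restriction there are (7)! = 5040 seatings.
Those with Vik next to Omar: fuse the pair into one unit and seat 7 units around a circle — 2·(6)! = 1440.
Subtracting, 5040 − 1440 = 3600.

3600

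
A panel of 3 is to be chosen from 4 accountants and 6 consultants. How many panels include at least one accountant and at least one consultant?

Total 3-person selections from all 10: C(10,3) = 120.
Selections missing a whole group: no accountants → C(6,3) = 20; no consultants → C(4,3) = 4.
Both groups omitted at once is impossible, so 120 − 24 = 96.

96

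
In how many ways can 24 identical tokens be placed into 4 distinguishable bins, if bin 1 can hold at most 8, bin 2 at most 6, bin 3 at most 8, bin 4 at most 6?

By stars and bars, unrestricted non-negative solutions to x_1+…+x_4 = 24 number C(24+3,3) = 2925.
Subtract solutions that violate a single cap (substitute x_i' = x_i − (cap_i+1)): x_1 ≥ 9 gives C(18,3) = 816; x_2 ≥ 7 gives C(20,3) = 1140; x_3 ≥ 9 gives C(18,3) = 816; x_4 ≥ 7 gives C(20,3) = 1140. Together 3912.
Add back pairs where two caps are both exceeded: 165 + 84 + 165 + 165 + 286 + 165 = 1030.
Subtract triples: 0 + 4 + 0 + 4 = 8.
By inclusion–exclusion the count is 2925 − 3912 + 1030 − 8 = 35.

35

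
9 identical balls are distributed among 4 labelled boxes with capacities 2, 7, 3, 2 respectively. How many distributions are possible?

By stars and bars, unrestricted non-negative solutions to x_1+…+x_4 = 9 number C(9+3,3) = 220.
Subtract solutions that violate a single cap (substitute x_i' = x_i − (cap_i+1)): x_1 ≥ 3 gives C(9,3) = 84; x_2 ≥ 8 gives C(4,3) = 4; x_3 ≥ 4 gives C(8,3) = 56; x_4 ≥ 3 gives C(9,3) = 84. Together 228.
Add back pairs where two caps are both exceeded: 0 + 10 + 20 + 0 + 0 + 10 = 40.
By inclusion–exclusion the count is 220 − 228 + 40 = 32.

32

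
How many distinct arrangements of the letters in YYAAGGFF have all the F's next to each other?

630

Treat the 2 copies of F as a single block. The multiset to arrange is then {FF, A, A, G, G, Y, Y}, 7 items in all.
That gives (7)!/(2!·2!·2!) = 630 arrangements.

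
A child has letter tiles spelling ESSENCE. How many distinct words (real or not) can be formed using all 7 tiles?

420

ESSENCE has 7 letters with E appearing 3 times and S appearing twice.
The number of distinct arrangements is 7!/(3!·2!) = 5040/12 = 420.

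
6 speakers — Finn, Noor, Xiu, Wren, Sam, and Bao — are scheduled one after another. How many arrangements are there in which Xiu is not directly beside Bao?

480

Of the 6! = 720 arrangements, those with Xiu and Bao adjacent number 2 × 5! = 240 (treat the pair as a block with 2 internal orders).
Complementary counting: 720 − 240 = 480.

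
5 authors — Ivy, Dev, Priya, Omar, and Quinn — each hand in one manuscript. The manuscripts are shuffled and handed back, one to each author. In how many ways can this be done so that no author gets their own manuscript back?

44

Count assignments avoiding every fixed point. For any j of the 5 authors fixed to their own manuscript, the other 5−j can be arranged in (5−j)! ways.
By inclusion–exclusion this is Σ_{j=0}^{5} (−1)^j C(5,j)·(5−j)!.
Computing: 120 − 120 + 60 − 20 + 5 − 1 = 44.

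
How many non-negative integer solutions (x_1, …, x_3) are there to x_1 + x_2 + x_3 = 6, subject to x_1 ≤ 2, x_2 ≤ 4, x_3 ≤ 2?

6

Without the upper bounds there are C(8,2) = 28 ways to split 6 among 3 variables.
Subtract solutions that violate a single cap (substitute x_i' = x_i − (cap_i+1)): x_1 ≥ 3 gives C(5,2) = 10; x_2 ≥ 5 gives C(3,2) = 3; x_3 ≥ 3 gives C(5,2) = 10. Together 23.
Add back pairs where two caps are both exceeded: 0 + 1 + 0 = 1.
By inclusion–exclusion the count is 28 − 23 + 1 = 6.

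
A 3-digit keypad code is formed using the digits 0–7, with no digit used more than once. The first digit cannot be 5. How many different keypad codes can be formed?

294

The first digit has 8−1 = 7 choices (anything except 5).
The remaining 2 digits are filled from the other 7 symbols without repetition: 7 × 6 = 42.
Total: 7 × 42 = 294.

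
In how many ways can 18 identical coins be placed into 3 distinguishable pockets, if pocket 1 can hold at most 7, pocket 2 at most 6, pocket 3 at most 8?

10

Without the upper bounds there are C(20,2) = 190 ways to split 18 among 3 pockets.
Subtract solutions that violate a single cap (substitute x_i' = x_i − (cap_i+1)): x_1 ≥ 8 gives C(12,2) = 66; x_2 ≥ 7 gives C(13,2) = 78; x_3 ≥ 9 gives C(11,2) = 55. Together 199.
Add back pairs where two caps are both exceeded: 10 + 3 + 6 = 19.
By inclusion–exclusion the count is 190 − 199 + 19 = 10.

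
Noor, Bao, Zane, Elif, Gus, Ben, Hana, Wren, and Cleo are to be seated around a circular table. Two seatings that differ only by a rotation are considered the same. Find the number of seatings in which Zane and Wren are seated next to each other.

Treat {Zane, Wren} as one unit (2 internal orders) and seat the resulting 8 units around the table: (7)! circular arrangements.
So 2 × (7)! = 2 × 5040 = 10080.

10080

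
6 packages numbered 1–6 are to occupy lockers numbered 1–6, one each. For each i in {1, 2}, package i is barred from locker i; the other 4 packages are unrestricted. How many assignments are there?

504

Let Aᵢ (for i ∈ {1, 2}) be the placements that put package i in its forbidden locker. Any j of these fix j positions, leaving (6−j)! ways to fill the rest, and there are C(2,j) ways to pick which j.
By inclusion–exclusion, the number of valid placements is Σ_{j=0}^{2} (−1)^j C(2,j)·(6−j)!.
Computing: 720 − 240 + 24 = 504.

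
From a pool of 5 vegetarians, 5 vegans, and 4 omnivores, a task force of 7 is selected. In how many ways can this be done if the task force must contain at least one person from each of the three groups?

3240

Total 7-person selections from all 14: C(14,7) = 3432.
Selections missing a whole group: no vegetarians → C(9,7) = 36; no vegans → C(9,7) = 36; no omnivores → C(10,7) = 120.
Add back selections omitting two groups (i.e. drawn from a single group): C(5,7) + C(5,7) + C(4,7) = 0.
By inclusion–exclusion: 3432 − 192 + 0 = 3240.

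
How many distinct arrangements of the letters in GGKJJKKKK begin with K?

420

With the first slot taken by K, it remains to arrange the other 8 letters (GGJJKKKK).
Those 8 letters have G appearing twice, J appearing twice, and K appearing 4 times, giving (8)!/(4!·2!·2!) = 420.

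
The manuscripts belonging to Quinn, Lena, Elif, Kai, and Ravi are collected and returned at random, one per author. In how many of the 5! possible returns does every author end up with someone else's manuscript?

Let Aᵢ be the assignments in which author i gets their own manuscript. We want the size of the complement of A₁∪…∪A_5.
By inclusion–exclusion this is Σ_{j=0}^{5} (−1)^j C(5,j)·(5−j)!.
Computing: 120 − 120 + 60 − 20 + 5 − 1 = 44.

44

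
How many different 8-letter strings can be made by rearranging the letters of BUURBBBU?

280

BUURBBBU has 8 letters with B appearing 4 times and U appearing 3 times.
So there are 8! / (4!·3!) = 280 distinguishable arrangements.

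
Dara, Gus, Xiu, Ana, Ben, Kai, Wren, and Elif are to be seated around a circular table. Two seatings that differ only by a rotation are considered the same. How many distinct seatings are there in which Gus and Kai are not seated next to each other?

All circular seatings of 8 people number (7)! = 5040.
Seatings with Gus beside Kai: treat them as a block with 2 internal orders, giving 2 × (6)! = 1440.
Subtracting, 5040 − 1440 = 3600.

3600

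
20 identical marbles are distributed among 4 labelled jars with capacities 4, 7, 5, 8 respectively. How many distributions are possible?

Ignoring the caps, the number of non-negative solutions to x_1+…+x_4 = 20 is C(23,3) = 1771.
Subtract solutions that violate a single cap (substitute x_i' = x_i − (cap_i+1)): x_1 ≥ 5 gives C(18,3) = 816; x_2 ≥ 8 gives C(15,3) = 455; x_3 ≥ 6 gives C(17,3) = 680; x_4 ≥ 9 gives C(14,3) = 364. Together 2315.
Add back pairs where two caps are both exceeded: 120 + 220 + 84 + 84 + 20 + 56 = 584.
Subtract triples: 4 + 0 + 1 + 0 = 5.
By inclusion–exclusion the count is 1771 − 2315 + 584 − 5 = 35.

35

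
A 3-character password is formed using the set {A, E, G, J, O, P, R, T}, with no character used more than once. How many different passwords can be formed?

With no repetition, fill the 3 characters in order: 8 choices, then 7, down to 6.
8 × 7 × 6 = 336.

336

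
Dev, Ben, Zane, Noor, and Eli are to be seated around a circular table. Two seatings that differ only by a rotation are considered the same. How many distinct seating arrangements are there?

Around a circle, 5 distinct people have 5!/5 = (4)! = 24 rotationally distinct seatings.

24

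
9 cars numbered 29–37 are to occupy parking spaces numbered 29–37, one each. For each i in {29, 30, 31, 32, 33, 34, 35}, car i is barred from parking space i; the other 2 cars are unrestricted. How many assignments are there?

165016

Let Aᵢ (for 29 ≤ i ≤ 35) be the placements that put car i in its forbidden parking space. Any j of these fix j positions, leaving (9−j)! ways to fill the rest, and there are C(7,j) ways to pick which j.
By inclusion–exclusion, the number of valid placements is Σ_{j=0}^{7} (−1)^j C(7,j)·(9−j)!.
Computing: 362880 − 282240 + 105840 − 25200 + 4200 − 504 + 42 − 2 = 165016.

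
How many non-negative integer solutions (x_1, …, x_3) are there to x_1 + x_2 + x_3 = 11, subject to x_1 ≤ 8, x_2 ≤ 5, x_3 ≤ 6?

36

Ignoring the caps, the number of non-negative solutions to x_1+…+x_3 = 11 is C(13,2) = 78.
Subtract solutions that violate a single cap (substitute x_i' = x_i − (cap_i+1)): x_1 ≥ 9 gives C(4,2) = 6; x_2 ≥ 6 gives C(7,2) = 21; x_3 ≥ 7 gives C(6,2) = 15. Together 42.
No two caps can be exceeded simultaneously, so the pair terms are all 0.
By inclusion–exclusion the count is 78 − 42 + 0 = 36.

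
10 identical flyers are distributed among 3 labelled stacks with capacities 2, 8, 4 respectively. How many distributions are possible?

Ignoring the caps, the number of non-negative solutions to x_1+…+x_3 = 10 is C(12,2) = 66.
Subtract solutions that violate a single cap (substitute x_i' = x_i − (cap_i+1)): x_1 ≥ 3 gives C(9,2) = 36; x_2 ≥ 9 gives C(3,2) = 3; x_3 ≥ 5 gives C(7,2) = 21. Together 60.
Add back pairs where two caps are both exceeded: 0 + 6 + 0 = 6.
By inclusion–exclusion the count is 66 − 60 + 6 = 12.

12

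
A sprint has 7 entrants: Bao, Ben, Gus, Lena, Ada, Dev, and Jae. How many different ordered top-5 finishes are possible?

This is an ordered selection of 5 from 7: P(7,5).
That gives 7 × 6 × 5 × 4 × 3 = 2520.

2520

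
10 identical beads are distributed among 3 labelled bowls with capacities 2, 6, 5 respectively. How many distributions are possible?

9

Ignoring the caps, the number of non-negative solutions to x_1+…+x_3 = 10 is C(12,2) = 66.
Subtract solutions that violate a single cap (substitute x_i' = x_i − (cap_i+1)): x_1 ≥ 3 gives C(9,2) = 36; x_2 ≥ 7 gives C(5,2) = 10; x_3 ≥ 6 gives C(6,2) = 15. Together 61.
Add back pairs where two caps are both exceeded: 1 + 3 + 0 = 4.
By inclusion–exclusion the count is 66 − 61 + 4 = 9.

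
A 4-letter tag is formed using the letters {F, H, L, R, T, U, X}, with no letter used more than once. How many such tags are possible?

840

With no repetition, fill the 4 letters in order: 7 choices, then 6, down to 4.
That product is 7 × 6 × 5 × 4 = 840.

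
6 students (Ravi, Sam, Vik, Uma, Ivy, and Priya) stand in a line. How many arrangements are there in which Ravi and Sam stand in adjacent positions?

240

Glue Ravi and Sam into one block (2 internal orders), leaving 5 units to arrange in a row.
So the count is 2·(5)! = 240.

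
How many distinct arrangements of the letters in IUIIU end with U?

4

With the last slot taken by U, it remains to arrange the other 4 letters (IIIU).
Those 4 letters have I appearing 3 times, giving (4)!/(3!) = 4.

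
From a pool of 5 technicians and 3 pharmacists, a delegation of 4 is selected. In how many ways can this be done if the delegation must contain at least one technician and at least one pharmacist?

With no constraint there are C(8,4) = 70 possible selections.
Subtract selections that omit an entire group: no technicians → C(3,4) = 0; no pharmacists → C(5,4) = 5.
Both groups omitted at once is impossible, so 70 − 5 = 65.

65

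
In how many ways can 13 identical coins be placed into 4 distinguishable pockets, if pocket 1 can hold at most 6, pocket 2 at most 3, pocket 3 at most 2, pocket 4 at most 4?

Ignoring the caps, the number of non-negative solutions to x_1+…+x_4 = 13 is C(16,3) = 560.
Subtract solutions that violate a single cap (substitute x_i' = x_i − (cap_i+1)): x_1 ≥ 7 gives C(9,3) = 84; x_2 ≥ 4 gives C(12,3) = 220; x_3 ≥ 3 gives C(13,3) = 286; x_4 ≥ 5 gives C(11,3) = 165. Together 755.
Add back pairs where two caps are both exceeded: 10 + 20 + 4 + 84 + 35 + 56 = 209.
Subtract triples: 0 + 0 + 0 + 4 = 4.
By inclusion–exclusion the count is 560 − 755 + 209 − 4 = 10.

10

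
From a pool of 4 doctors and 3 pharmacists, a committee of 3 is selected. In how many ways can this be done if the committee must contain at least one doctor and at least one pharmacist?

30

With no constraint there are C(7,3) = 35 possible selections.
Subtract selections that omit an entire group: no doctors → C(3,3) = 1; no pharmacists → C(4,3) = 4.
Both groups omitted at once is impossible, so 35 − 5 = 30.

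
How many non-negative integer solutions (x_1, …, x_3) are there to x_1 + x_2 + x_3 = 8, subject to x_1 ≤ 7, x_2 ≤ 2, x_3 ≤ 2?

Without the upper bounds there are C(10,2) = 45 ways to split 8 among 3 variables.
Subtract solutions that violate a single cap (substitute x_i' = x_i − (cap_i+1)): x_1 ≥ 8 gives C(2,2) = 1; x_2 ≥ 3 gives C(7,2) = 21; x_3 ≥ 3 gives C(7,2) = 21. Together 43.
Add back pairs where two caps are both exceeded: 0 + 0 + 6 = 6.
By inclusion–exclusion the count is 45 − 43 + 6 = 8.

8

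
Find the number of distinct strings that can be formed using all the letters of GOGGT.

20

Letter multiplicities in GOGGT: G×3, O×1, T×1.
Dividing 5! = 120 by 3! = 6 for the repeated letters gives 20.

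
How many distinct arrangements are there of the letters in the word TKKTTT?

TKKTTT has 6 letters with K appearing twice and T appearing 4 times.
So there are 6! / (4!·2!) = 15 distinguishable arrangements.

15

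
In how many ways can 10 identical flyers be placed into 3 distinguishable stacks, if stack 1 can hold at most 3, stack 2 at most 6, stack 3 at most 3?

6

Without the upper bounds there are C(12,2) = 66 ways to split 10 among 3 stacks.
Subtract solutions that violate a single cap (substitute x_i' = x_i − (cap_i+1)): x_1 ≥ 4 gives C(8,2) = 28; x_2 ≥ 7 gives C(5,2) = 10; x_3 ≥ 4 gives C(8,2) = 28. Together 66.
Add back pairs where two caps are both exceeded: 0 + 6 + 0 = 6.
By inclusion–exclusion the count is 66 − 66 + 6 = 6.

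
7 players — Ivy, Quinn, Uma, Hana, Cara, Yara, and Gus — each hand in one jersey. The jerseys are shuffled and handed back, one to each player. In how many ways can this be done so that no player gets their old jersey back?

Let Aᵢ be the assignments in which player i gets their old jersey. We want the size of the complement of A₁∪…∪A_7.
By inclusion–exclusion this is Σ_{j=0}^{7} (−1)^j C(7,j)·(7−j)!.
Computing: 5040 − 5040 + 2520 − 840 + 210 − 42 + 7 − 1 = 1854.

1854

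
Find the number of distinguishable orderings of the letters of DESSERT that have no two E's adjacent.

There are 7!/(2!·2!) = 1260 arrangements of DESSERT in total.
Arrangements with the E's together: treat EE as one letter, giving (6)!/(2!) = 360.
Subtracting, 1260 − 360 = 900 arrangements keep the E's apart.

900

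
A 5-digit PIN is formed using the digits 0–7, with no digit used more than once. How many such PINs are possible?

6720

With no repetition, fill the 5 digits in order: 8 choices, then 7, down to 4.
8 × 7 × 6 × 5 × 4 = 6720.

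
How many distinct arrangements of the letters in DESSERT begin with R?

Fix R in the first position and arrange the remaining 6 letters.
Those 6 letters have E appearing twice and S appearing twice, giving (6)!/(2!·2!) = 180.

180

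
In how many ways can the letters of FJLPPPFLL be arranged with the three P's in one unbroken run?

Treat the 3 copies of P as a single block. The multiset to arrange is then {PPP, F, F, J, L, L, L}, 7 items in all.
That gives (7)!/(3!·2!) = 420 arrangements.

420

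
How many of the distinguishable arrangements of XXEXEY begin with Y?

With the first slot taken by Y, it remains to arrange the other 5 letters (XXEXE).
Those 5 letters have E appearing twice and X appearing 3 times, giving (5)!/(3!·2!) = 10.

10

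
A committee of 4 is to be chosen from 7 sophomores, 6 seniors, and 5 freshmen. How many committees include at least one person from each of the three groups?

Unrestricted: C(18,4) = 3060 ways to pick any 4 of the 18.
Subtract selections that omit an entire group: no sophomores → C(11,4) = 330; no seniors → C(12,4) = 495; no freshmen → C(13,4) = 715.
Add back selections omitting two groups (i.e. drawn from a single group): C(7,4) + C(6,4) + C(5,4) = 55.
By inclusion–exclusion: 3060 − 1540 + 55 = 1575.

1575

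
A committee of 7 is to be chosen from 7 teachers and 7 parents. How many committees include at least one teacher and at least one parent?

With no constraint there are C(14,7) = 3432 possible selections.
Selections missing a whole group: no teachers → C(7,7) = 1; no parents → C(7,7) = 1.
Both groups omitted at once is impossible, so 3432 − 2 = 3430.

3430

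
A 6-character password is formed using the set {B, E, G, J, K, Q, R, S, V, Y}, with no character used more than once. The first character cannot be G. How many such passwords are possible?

The first character has 10−1 = 9 choices (anything except G).
The remaining 5 characters are filled from the other 9 symbols without repetition: 9 × 8 × 7 × 6 × 5 = 15120.
Total: 9 × 15120 = 136080.

136080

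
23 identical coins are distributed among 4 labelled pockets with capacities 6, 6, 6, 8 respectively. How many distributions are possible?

Ignoring the caps, the number of non-negative solutions to x_1+…+x_4 = 23 is C(26,3) = 2600.
Subtract solutions that violate a single cap (substitute x_i' = x_i − (cap_i+1)): x_1 ≥ 7 gives C(19,3) = 969; x_2 ≥ 7 gives C(19,3) = 969; x_3 ≥ 7 gives C(19,3) = 969; x_4 ≥ 9 gives C(17,3) = 680. Together 3587.
Add back pairs where two caps are both exceeded: 220 + 220 + 120 + 220 + 120 + 120 = 1020.
Subtract triples: 10 + 1 + 1 + 1 = 13.
By inclusion–exclusion the count is 2600 − 3587 + 1020 − 13 = 20.

20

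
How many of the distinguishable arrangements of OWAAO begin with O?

With the first slot taken by O, it remains to arrange the other 4 letters (WAAO).
Those 4 letters have A appearing twice, giving (4)!/(2!) = 12.

12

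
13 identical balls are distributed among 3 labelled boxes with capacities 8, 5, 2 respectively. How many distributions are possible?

By stars and bars, unrestricted non-negative solutions to x_1+…+x_3 = 13 number C(13+2,2) = 105.
Subtract solutions that violate a single cap (substitute x_i' = x_i − (cap_i+1)): x_1 ≥ 9 gives C(6,2) = 15; x_2 ≥ 6 gives C(9,2) = 36; x_3 ≥ 3 gives C(12,2) = 66. Together 117.
Add back pairs where two caps are both exceeded: 0 + 3 + 15 = 18.
By inclusion–exclusion the count is 105 − 117 + 18 = 6.

6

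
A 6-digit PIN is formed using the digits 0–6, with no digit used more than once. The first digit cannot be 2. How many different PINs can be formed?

The first digit has 7−1 = 6 choices (anything except 2).
The remaining 5 digits are filled from the other 6 symbols without repetition: 6 × 5 × 4 × 3 × 2 = 720.
Total: 6 × 720 = 4320.

4320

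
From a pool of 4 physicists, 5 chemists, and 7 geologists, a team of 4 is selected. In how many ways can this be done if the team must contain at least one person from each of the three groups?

Total 4-person selections from all 16: C(16,4) = 1820.
Selections missing a whole group: no physicists → C(12,4) = 495; no chemists → C(11,4) = 330; no geologists → C(9,4) = 126.
Add back selections omitting two groups (i.e. drawn from a single group): C(4,4) + C(5,4) + C(7,4) = 41.
By inclusion–exclusion: 1820 − 951 + 41 = 910.

910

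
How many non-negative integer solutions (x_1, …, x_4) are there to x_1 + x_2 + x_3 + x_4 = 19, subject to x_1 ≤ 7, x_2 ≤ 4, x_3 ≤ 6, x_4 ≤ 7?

By stars and bars, unrestricted non-negative solutions to x_1+…+x_4 = 19 number C(19+3,3) = 1540.
Subtract solutions that violate a single cap (substitute x_i' = x_i − (cap_i+1)): x_1 ≥ 8 gives C(14,3) = 364; x_2 ≥ 5 gives C(17,3) = 680; x_3 ≥ 7 gives C(15,3) = 455; x_4 ≥ 8 gives C(14,3) = 364. Together 1863.
Add back pairs where two caps are both exceeded: 84 + 35 + 20 + 120 + 84 + 35 = 378.
By inclusion–exclusion the count is 1540 − 1863 + 378 = 55.

55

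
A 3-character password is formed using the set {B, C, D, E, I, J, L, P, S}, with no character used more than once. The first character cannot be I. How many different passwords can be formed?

448

The first character has 9−1 = 8 choices (anything except I).
The remaining 2 characters are filled from the other 8 symbols without repetition: 8 × 7 = 56.
Total: 8 × 56 = 448.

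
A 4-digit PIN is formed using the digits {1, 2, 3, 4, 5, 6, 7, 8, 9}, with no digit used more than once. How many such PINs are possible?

Choose and order 4 of the 9 symbols: the first digit has 9 options, the next 8, then 7, 6.
That product is 9 × 8 × 7 × 6 = 3024.

3024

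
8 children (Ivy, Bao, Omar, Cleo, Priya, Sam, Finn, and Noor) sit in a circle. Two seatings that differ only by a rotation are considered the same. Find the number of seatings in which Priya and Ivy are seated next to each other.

Glue Priya and Ivy into a block (2 internal orders). Seating 7 units around a circle gives (6)! arrangements.
So 2 × (6)! = 2 × 720 = 1440.

1440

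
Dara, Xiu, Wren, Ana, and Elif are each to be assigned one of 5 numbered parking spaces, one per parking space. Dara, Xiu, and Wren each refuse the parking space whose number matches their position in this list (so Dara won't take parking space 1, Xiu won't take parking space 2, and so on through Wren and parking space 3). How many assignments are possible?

Let Aᵢ (for i ∈ {1, 2, 3}) be the placements that put person i in their forbidden parking space. Any j of these fix j positions, leaving (5−j)! ways to fill the rest, and there are C(3,j) ways to pick which j.
By inclusion–exclusion, the number of valid placements is Σ_{j=0}^{3} (−1)^j C(3,j)·(5−j)!.
Computing: 120 − 72 + 18 − 2 = 64.

64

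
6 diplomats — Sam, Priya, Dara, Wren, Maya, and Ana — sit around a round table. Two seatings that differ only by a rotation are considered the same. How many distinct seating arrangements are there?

Seat Sam anywhere (absorbing the rotational symmetry), then permute the other 5: (5)! = 120.

120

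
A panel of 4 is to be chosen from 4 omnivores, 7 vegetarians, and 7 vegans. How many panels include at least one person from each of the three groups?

1470

Unrestricted: C(18,4) = 3060 ways to pick any 4 of the 18.
Subtract selections that omit an entire group: no omnivores → C(14,4) = 1001; no vegetarians → C(11,4) = 330; no vegans → C(11,4) = 330.
Add back selections omitting two groups (i.e. drawn from a single group): C(4,4) + C(7,4) + C(7,4) = 71.
By inclusion–exclusion: 3060 − 1661 + 71 = 1470.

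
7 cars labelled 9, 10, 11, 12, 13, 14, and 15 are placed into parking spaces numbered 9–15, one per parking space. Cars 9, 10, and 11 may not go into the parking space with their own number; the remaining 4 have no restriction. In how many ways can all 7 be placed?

3216

Let Aᵢ (for i ∈ {9, 10, 11}) be the placements that put car i in its forbidden parking space. Any j of these fix j positions, leaving (7−j)! ways to fill the rest, and there are C(3,j) ways to pick which j.
By inclusion–exclusion, the number of valid placements is Σ_{j=0}^{3} (−1)^j C(3,j)·(7−j)!.
Computing: 5040 − 2160 + 360 − 24 = 3216.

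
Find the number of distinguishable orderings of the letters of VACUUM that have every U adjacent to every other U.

120

Treat the 2 copies of U as a single block. The multiset to arrange is then {UU, A, C, M, V}, 5 items in all.
All 5 items are distinct, so there are (5)! = 120 arrangements.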